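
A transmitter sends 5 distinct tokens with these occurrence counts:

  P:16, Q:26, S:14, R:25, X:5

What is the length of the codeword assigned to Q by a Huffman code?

Huffman merges, smallest pair first:
X(5) + S(14) → 19
P(16) + 19 → 35
R(25) + Q(26) → 51
35 + 51 → 86
Q's leaf is at depth 2, giving a 2-bit codeword.

2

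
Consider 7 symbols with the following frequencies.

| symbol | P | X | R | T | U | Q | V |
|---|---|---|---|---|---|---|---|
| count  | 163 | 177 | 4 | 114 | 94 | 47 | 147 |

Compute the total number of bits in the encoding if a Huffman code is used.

1947

Greedily combine the two least-frequent nodes:
combine R(4), Q(47) → 51
combine 51, U(94) → 145
combine T(114), 145 → 259
combine V(147), P(163) → 310
combine X(177), 259 → 436
combine 310, 436 → 746
Each symbol's bit-cost is frequency × depth; summing gives 1947 bits (equivalently 51 + 145 + 259 + 310 + 436 + 746).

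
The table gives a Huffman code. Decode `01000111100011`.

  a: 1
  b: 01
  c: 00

Read left to right; each codeword is recognised as soon as it completes (prefix code):
  01→b | 00→c | 01→b | 1→a | 1→a | 1→a | 00→c | 01→b | 1→a
Decoded message: bcbaaacba

bcbaaacba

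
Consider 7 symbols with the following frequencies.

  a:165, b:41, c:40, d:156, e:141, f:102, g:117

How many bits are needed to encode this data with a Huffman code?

Merge the two smallest weights repeatedly:
c(40) + b(41) → 81
81 + f(102) → 183
g(117) + e(141) → 258
d(156) + a(165) → 321
183 + 258 → 441
321 + 441 → 762
Each symbol's bit-cost is frequency × depth; summing gives 2046 bits (equivalently 81 + 183 + 258 + 321 + 441 + 762).

2046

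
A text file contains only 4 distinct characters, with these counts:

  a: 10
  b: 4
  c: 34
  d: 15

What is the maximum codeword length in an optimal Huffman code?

3

Merge the two lowest-weight nodes at each step:
merge b(4) and a(10): 14
merge 14 and d(15): 29
merge 29 and c(34): 63
Maximum depth reached is 3.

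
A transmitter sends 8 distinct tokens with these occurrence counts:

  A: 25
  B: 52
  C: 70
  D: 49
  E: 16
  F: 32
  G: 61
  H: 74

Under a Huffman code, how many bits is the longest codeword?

Merge the two lowest-weight nodes at each step:
combine E(16), A(25) → 41
combine F(32), 41 → 73
combine D(49), B(52) → 101
combine G(61), C(70) → 131
combine 73, H(74) → 147
combine 101, 131 → 232
combine 147, 232 → 379
The rarest symbols sit at the bottom; the longest codeword is 4 bits.

4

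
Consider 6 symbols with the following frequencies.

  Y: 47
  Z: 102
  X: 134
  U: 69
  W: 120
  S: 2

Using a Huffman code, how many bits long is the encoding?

1115

Build the Huffman tree bottom-up:
S(2) + Y(47) → 49
49 + U(69) → 118
Z(102) + 118 → 220
W(120) + X(134) → 254
220 + 254 → 474
The encoded length is the sum of every internal node's weight: 49 + 118 + 220 + 254 + 474 = 1115 bits.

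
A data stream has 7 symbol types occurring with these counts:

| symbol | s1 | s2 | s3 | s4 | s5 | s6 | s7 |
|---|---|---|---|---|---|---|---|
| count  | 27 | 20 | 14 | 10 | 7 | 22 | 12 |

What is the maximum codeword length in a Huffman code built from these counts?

4

Merge the two lowest-weight nodes at each step:
s5(7) + s4(10) → 17
s7(12) + s3(14) → 26
17 + s2(20) → 37
s6(22) + 26 → 48
s1(27) + 37 → 64
48 + 64 → 112
Maximum depth reached is 4.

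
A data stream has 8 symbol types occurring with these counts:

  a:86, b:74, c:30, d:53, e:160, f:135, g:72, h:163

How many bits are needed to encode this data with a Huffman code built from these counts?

Build the Huffman tree bottom-up:
c(30) + d(53) → 83
g(72) + b(74) → 146
83 + a(86) → 169
f(135) + 146 → 281
e(160) + h(163) → 323
169 + 281 → 450
323 + 450 → 773
Each symbol's bit-cost is frequency × depth; summing gives 2225 bits (equivalently 83 + 146 + 169 + 281 + 323 + 450 + 773).

2225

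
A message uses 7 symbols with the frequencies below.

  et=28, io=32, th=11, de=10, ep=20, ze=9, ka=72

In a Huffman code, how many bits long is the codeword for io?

3

Huffman merges, smallest pair first:
merge ze(9) and de(10): 19
merge th(11) and 19: 30
merge ep(20) and et(28): 48
merge 30 and io(32): 62
merge 48 and 62: 110
merge ka(72) and 110: 182
io sits 3 levels below the root, so its codeword is 3 bits.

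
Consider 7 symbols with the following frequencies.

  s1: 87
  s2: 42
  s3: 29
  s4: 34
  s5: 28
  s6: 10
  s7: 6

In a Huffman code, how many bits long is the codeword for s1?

1

Repeatedly merge the two smallest:
merge s7(6) and s6(10): 16
merge 16 and s5(28): 44
merge s3(29) and s4(34): 63
merge s2(42) and 44: 86
merge 63 and 86: 149
merge s1(87) and 149: 236
s1 is a child of the root — depth 1, so its codeword is a single bit.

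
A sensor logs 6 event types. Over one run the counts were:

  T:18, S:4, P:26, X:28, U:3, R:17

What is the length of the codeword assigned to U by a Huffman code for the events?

Repeatedly merge the two smallest:
combine U(3), S(4) → 7
combine 7, R(17) → 24
combine T(18), 24 → 42
combine P(26), X(28) → 54
combine 42, 54 → 96
U sits 4 levels below the root, so its codeword is 4 bits.

4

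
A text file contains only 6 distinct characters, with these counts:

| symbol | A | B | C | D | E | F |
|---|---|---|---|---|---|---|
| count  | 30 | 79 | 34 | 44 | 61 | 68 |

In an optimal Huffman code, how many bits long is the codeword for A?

Repeatedly merge the two smallest:
A(30) + C(34) → 64
D(44) + E(61) → 105
64 + F(68) → 132
B(79) + 105 → 184
132 + 184 → 316
A sits 3 levels below the root, so its codeword is 3 bits.

3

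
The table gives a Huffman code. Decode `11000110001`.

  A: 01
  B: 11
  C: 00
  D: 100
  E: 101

BCADA

Read left to right; each codeword is recognised as soon as it completes (prefix code):
  11→B | 00→C | 01→A | 100→D | 01→A
Decoded message: BCADA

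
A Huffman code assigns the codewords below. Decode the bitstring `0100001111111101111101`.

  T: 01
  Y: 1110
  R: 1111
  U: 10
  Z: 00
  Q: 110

Read left to right; each codeword is recognised as soon as it completes (prefix code):
  01→T | 00→Z | 00→Z | 1111→R | 1111→R | 01→T | 1111→R | 01→T
Decoded message: TZZRRTRT

TZZRRTRT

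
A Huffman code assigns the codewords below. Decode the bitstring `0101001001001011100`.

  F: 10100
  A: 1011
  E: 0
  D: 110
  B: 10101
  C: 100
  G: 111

Read left to right; each codeword is recognised as soon as it completes (prefix code):
  0→E | 10100→F | 100→C | 100→C | 1011→A | 100→C
Decoded message: EFCCAC

EFCCAC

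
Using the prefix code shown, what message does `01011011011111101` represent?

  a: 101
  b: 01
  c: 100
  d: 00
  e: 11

Read left to right; each codeword is recognised as soon as it completes (prefix code):
  01→b | 01→b | 101→a | 101→a | 11→e | 11→e | 101→a
Decoded message: bbaaeea

bbaaeea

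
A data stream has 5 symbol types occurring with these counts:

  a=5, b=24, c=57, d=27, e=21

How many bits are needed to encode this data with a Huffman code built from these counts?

Build the Huffman tree bottom-up:
merge a(5) and e(21): 26
merge b(24) and 26: 50
merge d(27) and 50: 77
merge c(57) and 77: 134
Each symbol's bit-cost is frequency × depth; summing gives 287 bits (equivalently 26 + 50 + 77 + 134).

287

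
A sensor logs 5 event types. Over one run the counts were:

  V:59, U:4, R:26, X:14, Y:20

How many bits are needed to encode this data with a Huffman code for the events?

Merge the two smallest weights repeatedly:
merge U(4) and X(14): 18
merge 18 and Y(20): 38
merge R(26) and 38: 64
merge V(59) and 64: 123
Total encoded bits = sum of merged weights = 18 + 38 + 64 + 123 = 243.

243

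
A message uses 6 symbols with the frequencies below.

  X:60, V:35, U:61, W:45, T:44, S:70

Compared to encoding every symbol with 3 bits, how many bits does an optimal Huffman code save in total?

Fixed-length: 3 bits × 315 symbols = 945 bits.
Huffman merges:
combine V(35), T(44) → 79
combine W(45), X(60) → 105
combine U(61), S(70) → 131
combine 79, 105 → 184
combine 131, 184 → 315
Huffman total = 79 + 105 + 131 + 184 + 315 = 814 bits.
Saving = 945 − 814 = 131 bits.

131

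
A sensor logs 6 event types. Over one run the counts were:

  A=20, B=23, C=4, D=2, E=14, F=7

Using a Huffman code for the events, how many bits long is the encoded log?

Merge the two smallest weights repeatedly:
D(2) + C(4) → 6
6 + F(7) → 13
13 + E(14) → 27
A(20) + B(23) → 43
27 + 43 → 70
Each symbol's bit-cost is frequency × depth; summing gives 159 bits (equivalently 6 + 13 + 27 + 43 + 70).

159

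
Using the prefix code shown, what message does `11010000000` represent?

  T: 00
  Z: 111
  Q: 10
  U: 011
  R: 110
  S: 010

Read left to right; each codeword is recognised as soon as it completes (prefix code):
  110→R | 10→Q | 00→T | 00→T | 00→T
Decoded message: RQTTT

RQTTT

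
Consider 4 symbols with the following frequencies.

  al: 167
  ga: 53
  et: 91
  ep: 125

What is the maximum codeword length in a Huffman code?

Merge the two lowest-weight nodes at each step:
merge ga(53) and et(91): 144
merge ep(125) and 144: 269
merge al(167) and 269: 436
The rarest symbols sit at the bottom; the longest codeword is 3 bits.

3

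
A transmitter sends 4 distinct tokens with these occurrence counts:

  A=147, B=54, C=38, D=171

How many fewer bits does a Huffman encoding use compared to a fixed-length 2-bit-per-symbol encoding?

Fixed-length: 2 bits × 410 symbols = 820 bits.
Huffman merges:
combine C(38), B(54) → 92
combine 92, A(147) → 239
combine D(171), 239 → 410
Huffman total = 92 + 239 + 410 = 741 bits.
Saving = 820 − 741 = 79 bits.

79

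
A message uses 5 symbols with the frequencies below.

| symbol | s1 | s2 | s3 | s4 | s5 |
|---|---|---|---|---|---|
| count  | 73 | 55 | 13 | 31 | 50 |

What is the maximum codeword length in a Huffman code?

3

Merge the two lowest-weight nodes at each step:
combine s3(13), s4(31) → 44
combine 44, s5(50) → 94
combine s2(55), s1(73) → 128
combine 94, 128 → 222
The rarest symbols sit at the bottom; the longest codeword is 3 bits.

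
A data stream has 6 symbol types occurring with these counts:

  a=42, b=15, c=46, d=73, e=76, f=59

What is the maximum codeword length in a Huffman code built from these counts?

Merge the two lowest-weight nodes at each step:
combine b(15), a(42) → 57
combine c(46), 57 → 103
combine f(59), d(73) → 132
combine e(76), 103 → 179
combine 132, 179 → 311
Maximum depth reached is 4.

4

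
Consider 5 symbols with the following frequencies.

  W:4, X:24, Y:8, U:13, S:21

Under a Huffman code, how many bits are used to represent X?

2

Huffman merges, smallest pair first:
merge W(4) and Y(8): 12
merge 12 and U(13): 25
merge S(21) and X(24): 45
merge 25 and 45: 70
X's leaf is at depth 2, giving a 2-bit codeword.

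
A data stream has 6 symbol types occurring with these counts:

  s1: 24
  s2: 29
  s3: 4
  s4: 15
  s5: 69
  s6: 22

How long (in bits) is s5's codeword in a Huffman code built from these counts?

1

Build the tree from the bottom:
s3(4) + s4(15) → 19
19 + s6(22) → 41
s1(24) + s2(29) → 53
41 + 53 → 94
s5(69) + 94 → 163
s5 is a child of the root — depth 1, so its codeword is a single bit.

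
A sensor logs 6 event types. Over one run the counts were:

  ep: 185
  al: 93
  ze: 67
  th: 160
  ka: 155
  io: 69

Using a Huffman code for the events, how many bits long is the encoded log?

Greedily combine the two least-frequent nodes:
ze(67) + io(69) → 136
al(93) + 136 → 229
ka(155) + th(160) → 315
ep(185) + 229 → 414
315 + 414 → 729
Total encoded bits = sum of merged weights = 136 + 229 + 315 + 414 + 729 = 1823.

1823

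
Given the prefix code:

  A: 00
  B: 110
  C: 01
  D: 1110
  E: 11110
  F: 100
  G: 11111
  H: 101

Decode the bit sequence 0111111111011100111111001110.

CGDDCGAD

Read left to right; each codeword is recognised as soon as it completes (prefix code):
  01→C | 11111→G | 1110→D | 1110→D | 01→C | 11111→G | 00→A | 1110→D
Decoded message: CGDDCGAD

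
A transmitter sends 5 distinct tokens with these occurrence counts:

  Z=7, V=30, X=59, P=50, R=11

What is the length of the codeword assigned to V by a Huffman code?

3

Huffman merges, smallest pair first:
combine Z(7), R(11) → 18
combine 18, V(30) → 48
combine 48, P(50) → 98
combine X(59), 98 → 157
The subtree containing V is merged 3 times, so code length = 3.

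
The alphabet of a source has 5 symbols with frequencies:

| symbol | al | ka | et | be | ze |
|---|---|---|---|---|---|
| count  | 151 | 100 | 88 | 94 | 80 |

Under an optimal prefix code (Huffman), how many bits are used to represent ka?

2

Huffman merges, smallest pair first:
ze(80) + et(88) → 168
be(94) + ka(100) → 194
al(151) + 168 → 319
194 + 319 → 513
ka's leaf is at depth 2, giving a 2-bit codeword.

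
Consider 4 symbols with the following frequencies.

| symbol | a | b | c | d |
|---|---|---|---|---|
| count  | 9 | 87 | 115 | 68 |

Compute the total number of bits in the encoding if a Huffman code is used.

Merge the two smallest weights repeatedly:
combine a(9), d(68) → 77
combine 77, b(87) → 164
combine c(115), 164 → 279
Total encoded bits = sum of merged weights = 77 + 164 + 279 = 520.

520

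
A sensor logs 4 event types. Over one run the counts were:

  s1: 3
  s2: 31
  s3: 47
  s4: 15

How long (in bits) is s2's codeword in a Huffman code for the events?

2

Build the tree from the bottom:
merge s1(3) and s4(15): 18
merge 18 and s2(31): 49
merge s3(47) and 49: 96
The subtree containing s2 is merged 2 times, so code length = 2.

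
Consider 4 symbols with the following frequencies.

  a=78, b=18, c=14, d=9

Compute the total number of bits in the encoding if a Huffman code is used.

183

Merge the two smallest weights repeatedly:
combine d(9), c(14) → 23
combine b(18), 23 → 41
combine 41, a(78) → 119
The encoded length is the sum of every internal node's weight: 23 + 41 + 119 = 183 bits.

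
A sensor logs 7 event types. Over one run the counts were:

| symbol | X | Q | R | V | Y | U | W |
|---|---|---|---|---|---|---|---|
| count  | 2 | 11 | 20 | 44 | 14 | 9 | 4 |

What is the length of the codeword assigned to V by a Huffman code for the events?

Build the tree from the bottom:
merge X(2) and W(4): 6
merge 6 and U(9): 15
merge Q(11) and Y(14): 25
merge 15 and R(20): 35
merge 25 and 35: 60
merge V(44) and 60: 104
V is merged only at the final step, so code length = 1.

1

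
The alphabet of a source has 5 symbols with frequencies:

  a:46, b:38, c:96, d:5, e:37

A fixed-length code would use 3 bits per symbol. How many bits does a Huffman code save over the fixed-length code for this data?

196

Fixed-length: 3 bits × 222 symbols = 666 bits.
Huffman merges:
combine d(5), e(37) → 42
combine b(38), 42 → 80
combine a(46), 80 → 126
combine c(96), 126 → 222
Huffman total = 42 + 80 + 126 + 222 = 470 bits.
Saving = 666 − 470 = 196 bits.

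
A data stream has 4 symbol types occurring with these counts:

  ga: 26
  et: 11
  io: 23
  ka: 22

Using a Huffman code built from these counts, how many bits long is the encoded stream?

164

Greedily combine the two least-frequent nodes:
combine et(11), ka(22) → 33
combine io(23), ga(26) → 49
combine 33, 49 → 82
Total encoded bits = sum of merged weights = 33 + 49 + 82 = 164.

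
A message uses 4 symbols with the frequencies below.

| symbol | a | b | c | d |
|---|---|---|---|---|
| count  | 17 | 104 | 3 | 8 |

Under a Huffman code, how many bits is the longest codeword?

Merge the two lowest-weight nodes at each step:
merge c(3) and d(8): 11
merge 11 and a(17): 28
merge 28 and b(104): 132
The first pair merged (c, d) ends up deepest, at depth 3.

3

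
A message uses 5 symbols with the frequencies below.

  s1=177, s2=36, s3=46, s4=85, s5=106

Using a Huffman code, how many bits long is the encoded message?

972

Build the Huffman tree bottom-up:
s2(36) + s3(46) → 82
82 + s4(85) → 167
s5(106) + 167 → 273
s1(177) + 273 → 450
Each symbol's bit-cost is frequency × depth; summing gives 972 bits (equivalently 82 + 167 + 273 + 450).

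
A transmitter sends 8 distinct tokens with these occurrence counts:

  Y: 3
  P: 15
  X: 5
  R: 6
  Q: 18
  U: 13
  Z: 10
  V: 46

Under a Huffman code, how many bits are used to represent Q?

3

Repeatedly merge the two smallest:
combine Y(3), X(5) → 8
combine R(6), 8 → 14
combine Z(10), U(13) → 23
combine 14, P(15) → 29
combine Q(18), 23 → 41
combine 29, 41 → 70
combine V(46), 70 → 116
The subtree containing Q is merged 3 times, so code length = 3.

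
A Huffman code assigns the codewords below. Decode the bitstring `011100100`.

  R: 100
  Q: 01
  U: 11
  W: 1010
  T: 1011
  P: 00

Read left to right; each codeword is recognised as soon as it completes (prefix code):
  01→Q | 11→U | 00→P | 100→R
Decoded message: QUPR

QUPR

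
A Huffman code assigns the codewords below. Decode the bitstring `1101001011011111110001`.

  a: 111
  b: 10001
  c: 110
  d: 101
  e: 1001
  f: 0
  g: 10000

cefcaab

Read left to right; each codeword is recognised as soon as it completes (prefix code):
  110→c | 1001→e | 0→f | 110→c | 111→a | 111→a | 10001→b
Decoded message: cefcaab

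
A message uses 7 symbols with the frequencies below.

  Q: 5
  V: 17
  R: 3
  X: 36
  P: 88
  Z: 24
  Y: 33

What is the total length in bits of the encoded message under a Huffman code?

475

Build the Huffman tree bottom-up:
merge R(3) and Q(5): 8
merge 8 and V(17): 25
merge Z(24) and 25: 49
merge Y(33) and X(36): 69
merge 49 and 69: 118
merge P(88) and 118: 206
The encoded length is the sum of every internal node's weight: 8 + 25 + 49 + 69 + 118 + 206 = 475 bits.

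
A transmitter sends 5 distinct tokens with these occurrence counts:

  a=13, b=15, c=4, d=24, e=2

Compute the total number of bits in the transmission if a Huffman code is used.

Greedily combine the two least-frequent nodes:
merge e(2) and c(4): 6
merge 6 and a(13): 19
merge b(15) and 19: 34
merge d(24) and 34: 58
Each symbol's bit-cost is frequency × depth; summing gives 117 bits (equivalently 6 + 19 + 34 + 58).

117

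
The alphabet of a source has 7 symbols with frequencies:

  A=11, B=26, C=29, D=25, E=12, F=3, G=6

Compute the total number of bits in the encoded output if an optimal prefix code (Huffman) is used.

285

Build the Huffman tree bottom-up:
F(3) + G(6) → 9
9 + A(11) → 20
E(12) + 20 → 32
D(25) + B(26) → 51
C(29) + 32 → 61
51 + 61 → 112
Each symbol's bit-cost is frequency × depth; summing gives 285 bits (equivalently 9 + 20 + 32 + 51 + 61 + 112).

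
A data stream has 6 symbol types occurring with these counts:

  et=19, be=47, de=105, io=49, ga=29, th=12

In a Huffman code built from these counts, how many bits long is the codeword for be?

3

Huffman merges, smallest pair first:
merge th(12) and et(19): 31
merge ga(29) and 31: 60
merge be(47) and io(49): 96
merge 60 and 96: 156
merge de(105) and 156: 261
be sits 3 levels below the root, so its codeword is 3 bits.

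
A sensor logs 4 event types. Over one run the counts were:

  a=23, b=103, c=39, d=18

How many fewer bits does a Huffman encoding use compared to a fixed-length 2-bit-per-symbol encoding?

62

Fixed-length: 2 bits × 183 symbols = 366 bits.
Huffman merges:
combine d(18), a(23) → 41
combine c(39), 41 → 80
combine 80, b(103) → 183
Huffman total = 41 + 80 + 183 = 304 bits.
Saving = 366 − 304 = 62 bits.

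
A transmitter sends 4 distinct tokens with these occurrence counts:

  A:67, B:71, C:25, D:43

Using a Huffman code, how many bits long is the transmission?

Build the Huffman tree bottom-up:
C(25) + D(43) → 68
A(67) + 68 → 135
B(71) + 135 → 206
Each symbol's bit-cost is frequency × depth; summing gives 409 bits (equivalently 68 + 135 + 206).

409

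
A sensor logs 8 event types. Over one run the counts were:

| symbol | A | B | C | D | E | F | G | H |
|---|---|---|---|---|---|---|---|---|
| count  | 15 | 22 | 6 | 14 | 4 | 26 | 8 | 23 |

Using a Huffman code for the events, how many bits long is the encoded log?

Greedily combine the two least-frequent nodes:
combine E(4), C(6) → 10
combine G(8), 10 → 18
combine D(14), A(15) → 29
combine 18, B(22) → 40
combine H(23), F(26) → 49
combine 29, 40 → 69
combine 49, 69 → 118
Total encoded bits = sum of merged weights = 10 + 18 + 29 + 40 + 49 + 69 + 118 = 333.

333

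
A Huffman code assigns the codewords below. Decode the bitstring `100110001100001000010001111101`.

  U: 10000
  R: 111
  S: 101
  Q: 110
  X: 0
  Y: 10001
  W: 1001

WYUUYRS

Read left to right; each codeword is recognised as soon as it completes (prefix code):
  1001→W | 10001→Y | 10000→U | 10000→U | 10001→Y | 111→R | 101→S
Decoded message: WYUUYRS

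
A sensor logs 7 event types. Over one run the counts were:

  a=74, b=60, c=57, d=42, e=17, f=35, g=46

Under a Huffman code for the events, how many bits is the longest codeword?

4

Merge the two lowest-weight nodes at each step:
merge e(17) and f(35): 52
merge d(42) and g(46): 88
merge 52 and c(57): 109
merge b(60) and a(74): 134
merge 88 and 109: 197
merge 134 and 197: 331
Maximum depth reached is 4.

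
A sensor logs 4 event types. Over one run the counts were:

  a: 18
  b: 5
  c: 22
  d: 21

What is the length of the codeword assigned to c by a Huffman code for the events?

Huffman merges, smallest pair first:
combine b(5), a(18) → 23
combine d(21), c(22) → 43
combine 23, 43 → 66
The subtree containing c is merged 2 times, so code length = 2.

2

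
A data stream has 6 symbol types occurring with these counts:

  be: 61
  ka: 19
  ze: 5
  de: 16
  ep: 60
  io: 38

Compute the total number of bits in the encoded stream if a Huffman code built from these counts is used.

459

Build the Huffman tree bottom-up:
ze(5) + de(16) → 21
ka(19) + 21 → 40
io(38) + 40 → 78
ep(60) + be(61) → 121
78 + 121 → 199
Total encoded bits = sum of merged weights = 21 + 40 + 78 + 121 + 199 = 459.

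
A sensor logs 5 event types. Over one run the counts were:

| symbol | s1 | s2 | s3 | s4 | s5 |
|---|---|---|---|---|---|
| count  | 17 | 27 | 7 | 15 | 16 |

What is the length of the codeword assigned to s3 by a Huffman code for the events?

Repeatedly merge the two smallest:
merge s3(7) and s4(15): 22
merge s5(16) and s1(17): 33
merge 22 and s2(27): 49
merge 33 and 49: 82
The subtree containing s3 is merged 3 times, so code length = 3.

3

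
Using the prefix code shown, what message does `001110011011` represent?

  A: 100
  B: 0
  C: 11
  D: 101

BBCACBC

Read left to right; each codeword is recognised as soon as it completes (prefix code):
  0→B | 0→B | 11→C | 100→A | 11→C | 0→B | 11→C
Decoded message: BBCACBC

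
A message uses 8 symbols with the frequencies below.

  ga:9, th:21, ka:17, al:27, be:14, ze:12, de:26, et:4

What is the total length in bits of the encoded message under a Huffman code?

Build the Huffman tree bottom-up:
et(4) + ga(9) → 13
ze(12) + 13 → 25
be(14) + ka(17) → 31
th(21) + 25 → 46
de(26) + al(27) → 53
31 + 46 → 77
53 + 77 → 130
Each symbol's bit-cost is frequency × depth; summing gives 375 bits (equivalently 13 + 25 + 31 + 46 + 53 + 77 + 130).

375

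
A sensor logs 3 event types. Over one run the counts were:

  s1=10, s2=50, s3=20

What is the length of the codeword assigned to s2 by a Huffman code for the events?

Huffman merges, smallest pair first:
merge s1(10) and s3(20): 30
merge 30 and s2(50): 80
s2 sits one level below the root: a 1-bit codeword.

1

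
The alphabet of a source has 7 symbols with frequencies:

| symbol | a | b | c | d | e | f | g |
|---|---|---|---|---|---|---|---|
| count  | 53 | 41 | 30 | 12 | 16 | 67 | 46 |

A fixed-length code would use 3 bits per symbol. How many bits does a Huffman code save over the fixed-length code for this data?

Fixed-length: 3 bits × 265 symbols = 795 bits.
Huffman merges:
d(12) + e(16) → 28
28 + c(30) → 58
b(41) + g(46) → 87
a(53) + 58 → 111
f(67) + 87 → 154
111 + 154 → 265
Huffman total = 28 + 58 + 87 + 111 + 154 + 265 = 703 bits.
Saving = 795 − 703 = 92 bits.

92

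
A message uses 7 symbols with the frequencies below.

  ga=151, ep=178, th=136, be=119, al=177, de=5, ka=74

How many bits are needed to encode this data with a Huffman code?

Greedily combine the two least-frequent nodes:
combine de(5), ka(74) → 79
combine 79, be(119) → 198
combine th(136), ga(151) → 287
combine al(177), ep(178) → 355
combine 198, 287 → 485
combine 355, 485 → 840
Total encoded bits = sum of merged weights = 79 + 198 + 287 + 355 + 485 + 840 = 2244.

2244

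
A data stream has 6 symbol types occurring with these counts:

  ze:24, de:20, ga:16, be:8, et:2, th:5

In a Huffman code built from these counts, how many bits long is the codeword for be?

3

Build the tree from the bottom:
merge et(2) and th(5): 7
merge 7 and be(8): 15
merge 15 and ga(16): 31
merge de(20) and ze(24): 44
merge 31 and 44: 75
be sits 3 levels below the root, so its codeword is 3 bits.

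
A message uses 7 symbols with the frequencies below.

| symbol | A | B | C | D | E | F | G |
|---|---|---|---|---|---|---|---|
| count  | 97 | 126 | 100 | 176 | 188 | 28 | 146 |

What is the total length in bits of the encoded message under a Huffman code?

2344

Merge the two smallest weights repeatedly:
combine F(28), A(97) → 125
combine C(100), 125 → 225
combine B(126), G(146) → 272
combine D(176), E(188) → 364
combine 225, 272 → 497
combine 364, 497 → 861
The encoded length is the sum of every internal node's weight: 125 + 225 + 272 + 364 + 497 + 861 = 2344 bits.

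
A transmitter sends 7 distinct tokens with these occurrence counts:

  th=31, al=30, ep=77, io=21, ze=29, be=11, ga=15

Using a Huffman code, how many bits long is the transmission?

560

Build the Huffman tree bottom-up:
combine be(11), ga(15) → 26
combine io(21), 26 → 47
combine ze(29), al(30) → 59
combine th(31), 47 → 78
combine 59, ep(77) → 136
combine 78, 136 → 214
Total encoded bits = sum of merged weights = 26 + 47 + 59 + 78 + 136 + 214 = 560.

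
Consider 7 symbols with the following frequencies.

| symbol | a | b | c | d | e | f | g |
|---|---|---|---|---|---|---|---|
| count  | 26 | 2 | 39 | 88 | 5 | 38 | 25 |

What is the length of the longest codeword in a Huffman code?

Merge the two lowest-weight nodes at each step:
combine b(2), e(5) → 7
combine 7, g(25) → 32
combine a(26), 32 → 58
combine f(38), c(39) → 77
combine 58, 77 → 135
combine d(88), 135 → 223
The rarest symbols sit at the bottom; the longest codeword is 5 bits.

5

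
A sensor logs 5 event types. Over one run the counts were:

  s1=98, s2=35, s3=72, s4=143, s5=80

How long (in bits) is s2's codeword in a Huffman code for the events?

Repeatedly merge the two smallest:
s2(35) + s3(72) → 107
s5(80) + s1(98) → 178
107 + s4(143) → 250
178 + 250 → 428
s2's leaf is at depth 3, giving a 3-bit codeword.

3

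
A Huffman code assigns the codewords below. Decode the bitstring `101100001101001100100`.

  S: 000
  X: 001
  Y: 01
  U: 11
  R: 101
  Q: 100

RQXRXQQ

Read left to right; each codeword is recognised as soon as it completes (prefix code):
  101→R | 100→Q | 001→X | 101→R | 001→X | 100→Q | 100→Q
Decoded message: RQXRXQQ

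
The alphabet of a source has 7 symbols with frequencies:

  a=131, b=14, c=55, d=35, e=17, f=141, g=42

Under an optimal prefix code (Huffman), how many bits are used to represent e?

Huffman merges, smallest pair first:
merge b(14) and e(17): 31
merge 31 and d(35): 66
merge g(42) and c(55): 97
merge 66 and 97: 163
merge a(131) and f(141): 272
merge 163 and 272: 435
e's leaf is at depth 4, giving a 4-bit codeword.

4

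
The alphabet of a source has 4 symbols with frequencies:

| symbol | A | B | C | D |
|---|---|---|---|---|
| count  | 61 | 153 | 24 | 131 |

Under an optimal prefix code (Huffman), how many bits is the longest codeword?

Merge the two lowest-weight nodes at each step:
combine C(24), A(61) → 85
combine 85, D(131) → 216
combine B(153), 216 → 369
The rarest symbols sit at the bottom; the longest codeword is 3 bits.

3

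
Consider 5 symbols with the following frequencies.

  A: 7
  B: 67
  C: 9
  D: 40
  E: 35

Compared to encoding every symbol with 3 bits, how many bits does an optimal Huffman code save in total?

158

Fixed-length: 3 bits × 158 symbols = 474 bits.
Huffman merges:
combine A(7), C(9) → 16
combine 16, E(35) → 51
combine D(40), 51 → 91
combine B(67), 91 → 158
Huffman total = 16 + 51 + 91 + 158 = 316 bits.
Saving = 474 − 316 = 158 bits.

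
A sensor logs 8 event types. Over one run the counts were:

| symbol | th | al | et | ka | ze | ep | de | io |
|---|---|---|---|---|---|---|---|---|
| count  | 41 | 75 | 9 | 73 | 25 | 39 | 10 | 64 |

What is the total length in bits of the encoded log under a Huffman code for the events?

Merge the two smallest weights repeatedly:
combine et(9), de(10) → 19
combine 19, ze(25) → 44
combine ep(39), th(41) → 80
combine 44, io(64) → 108
combine ka(73), al(75) → 148
combine 80, 108 → 188
combine 148, 188 → 336
Total encoded bits = sum of merged weights = 19 + 44 + 80 + 108 + 148 + 188 + 336 = 923.

923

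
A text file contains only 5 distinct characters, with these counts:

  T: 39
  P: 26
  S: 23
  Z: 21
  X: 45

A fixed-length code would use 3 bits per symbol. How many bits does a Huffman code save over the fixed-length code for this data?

Fixed-length: 3 bits × 154 symbols = 462 bits.
Huffman merges:
combine Z(21), S(23) → 44
combine P(26), T(39) → 65
combine 44, X(45) → 89
combine 65, 89 → 154
Huffman total = 44 + 65 + 89 + 154 = 352 bits.
Saving = 462 − 352 = 110 bits.

110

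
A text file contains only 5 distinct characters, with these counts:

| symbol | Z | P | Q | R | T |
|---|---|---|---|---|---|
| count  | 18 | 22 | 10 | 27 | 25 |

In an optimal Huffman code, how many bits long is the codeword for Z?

Repeatedly merge the two smallest:
merge Q(10) and Z(18): 28
merge P(22) and T(25): 47
merge R(27) and 28: 55
merge 47 and 55: 102
The subtree containing Z is merged 3 times, so code length = 3.

3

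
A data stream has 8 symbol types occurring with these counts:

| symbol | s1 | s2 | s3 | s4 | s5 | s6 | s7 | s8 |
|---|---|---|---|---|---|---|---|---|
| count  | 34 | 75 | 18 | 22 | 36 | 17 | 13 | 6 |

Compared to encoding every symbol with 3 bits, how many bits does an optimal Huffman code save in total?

Fixed-length: 3 bits × 221 symbols = 663 bits.
Huffman merges:
s8(6) + s7(13) → 19
s6(17) + s3(18) → 35
19 + s4(22) → 41
s1(34) + 35 → 69
s5(36) + 41 → 77
69 + s2(75) → 144
77 + 144 → 221
Huffman total = 19 + 35 + 41 + 69 + 77 + 144 + 221 = 606 bits.
Saving = 663 − 606 = 57 bits.

57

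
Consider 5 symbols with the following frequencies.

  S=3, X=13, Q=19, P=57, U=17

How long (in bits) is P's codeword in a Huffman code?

1

Build the tree from the bottom:
merge S(3) and X(13): 16
merge 16 and U(17): 33
merge Q(19) and 33: 52
merge 52 and P(57): 109
P is merged only at the final step, so code length = 1.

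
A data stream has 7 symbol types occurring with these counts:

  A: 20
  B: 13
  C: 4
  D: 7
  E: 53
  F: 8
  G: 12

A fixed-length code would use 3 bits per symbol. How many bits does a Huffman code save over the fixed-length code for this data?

76

Fixed-length: 3 bits × 117 symbols = 351 bits.
Huffman merges:
combine C(4), D(7) → 11
combine F(8), 11 → 19
combine G(12), B(13) → 25
combine 19, A(20) → 39
combine 25, 39 → 64
combine E(53), 64 → 117
Huffman total = 11 + 19 + 25 + 39 + 64 + 117 = 275 bits.
Saving = 351 − 275 = 76 bits.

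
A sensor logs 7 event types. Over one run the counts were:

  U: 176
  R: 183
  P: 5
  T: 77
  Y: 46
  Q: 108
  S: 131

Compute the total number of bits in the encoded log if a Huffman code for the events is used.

1867

Build the Huffman tree bottom-up:
merge P(5) and Y(46): 51
merge 51 and T(77): 128
merge Q(108) and 128: 236
merge S(131) and U(176): 307
merge R(183) and 236: 419
merge 307 and 419: 726
Each symbol's bit-cost is frequency × depth; summing gives 1867 bits (equivalently 51 + 128 + 236 + 307 + 419 + 726).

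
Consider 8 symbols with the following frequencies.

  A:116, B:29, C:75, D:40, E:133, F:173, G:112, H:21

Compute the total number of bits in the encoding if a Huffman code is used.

Build the Huffman tree bottom-up:
combine H(21), B(29) → 50
combine D(40), 50 → 90
combine C(75), 90 → 165
combine G(112), A(116) → 228
combine E(133), 165 → 298
combine F(173), 228 → 401
combine 298, 401 → 699
Each symbol's bit-cost is frequency × depth; summing gives 1931 bits (equivalently 50 + 90 + 165 + 228 + 298 + 401 + 699).

1931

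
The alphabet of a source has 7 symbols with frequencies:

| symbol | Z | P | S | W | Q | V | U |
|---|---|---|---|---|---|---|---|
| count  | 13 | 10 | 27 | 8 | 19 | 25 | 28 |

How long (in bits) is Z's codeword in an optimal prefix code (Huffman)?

Build the tree from the bottom:
W(8) + P(10) → 18
Z(13) + 18 → 31
Q(19) + V(25) → 44
S(27) + U(28) → 55
31 + 44 → 75
55 + 75 → 130
Z's leaf is at depth 3, giving a 3-bit codeword.

3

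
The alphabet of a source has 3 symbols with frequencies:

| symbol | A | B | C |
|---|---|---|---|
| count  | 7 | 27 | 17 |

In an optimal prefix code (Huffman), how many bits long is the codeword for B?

1

Huffman merges, smallest pair first:
A(7) + C(17) → 24
24 + B(27) → 51
B sits one level below the root: a 1-bit codeword.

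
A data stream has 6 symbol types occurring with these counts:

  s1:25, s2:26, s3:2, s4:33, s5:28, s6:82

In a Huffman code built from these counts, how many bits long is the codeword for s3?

4

Repeatedly merge the two smallest:
combine s3(2), s1(25) → 27
combine s2(26), 27 → 53
combine s5(28), s4(33) → 61
combine 53, 61 → 114
combine s6(82), 114 → 196
s3 sits 4 levels below the root, so its codeword is 4 bits.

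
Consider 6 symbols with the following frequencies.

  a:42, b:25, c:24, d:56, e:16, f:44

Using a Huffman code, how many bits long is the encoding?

519

Build the Huffman tree bottom-up:
combine e(16), c(24) → 40
combine b(25), 40 → 65
combine a(42), f(44) → 86
combine d(56), 65 → 121
combine 86, 121 → 207
Each symbol's bit-cost is frequency × depth; summing gives 519 bits (equivalently 40 + 65 + 86 + 121 + 207).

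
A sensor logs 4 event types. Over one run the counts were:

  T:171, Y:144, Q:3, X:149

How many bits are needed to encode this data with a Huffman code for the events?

910

Build the Huffman tree bottom-up:
merge Q(3) and Y(144): 147
merge 147 and X(149): 296
merge T(171) and 296: 467
Total encoded bits = sum of merged weights = 147 + 296 + 467 = 910.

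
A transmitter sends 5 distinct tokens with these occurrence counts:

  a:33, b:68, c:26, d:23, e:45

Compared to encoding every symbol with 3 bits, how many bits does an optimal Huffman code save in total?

146

Fixed-length: 3 bits × 195 symbols = 585 bits.
Huffman merges:
d(23) + c(26) → 49
a(33) + e(45) → 78
49 + b(68) → 117
78 + 117 → 195
Huffman total = 49 + 78 + 117 + 195 = 439 bits.
Saving = 585 − 439 = 146 bits.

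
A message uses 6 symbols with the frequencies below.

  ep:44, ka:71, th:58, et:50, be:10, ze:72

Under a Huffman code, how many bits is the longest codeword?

4

Merge the two lowest-weight nodes at each step:
merge be(10) and ep(44): 54
merge et(50) and 54: 104
merge th(58) and ka(71): 129
merge ze(72) and 104: 176
merge 129 and 176: 305
The first pair merged (be, ep) ends up deepest, at depth 4.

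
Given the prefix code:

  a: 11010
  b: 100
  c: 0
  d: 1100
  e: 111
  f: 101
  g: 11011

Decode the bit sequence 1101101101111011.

Read left to right; each codeword is recognised as soon as it completes (prefix code):
  11011→g | 0→c | 11011→g | 11011→g
Decoded message: gcgg

gcgg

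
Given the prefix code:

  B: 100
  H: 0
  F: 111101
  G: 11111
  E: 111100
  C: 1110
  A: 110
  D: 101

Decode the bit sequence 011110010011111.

HEBG

Read left to right; each codeword is recognised as soon as it completes (prefix code):
  0→H | 111100→E | 100→B | 11111→G
Decoded message: HEBG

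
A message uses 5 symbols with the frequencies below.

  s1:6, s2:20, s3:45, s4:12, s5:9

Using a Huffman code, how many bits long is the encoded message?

181

Build the Huffman tree bottom-up:
combine s1(6), s5(9) → 15
combine s4(12), 15 → 27
combine s2(20), 27 → 47
combine s3(45), 47 → 92
The encoded length is the sum of every internal node's weight: 15 + 27 + 47 + 92 = 181 bits.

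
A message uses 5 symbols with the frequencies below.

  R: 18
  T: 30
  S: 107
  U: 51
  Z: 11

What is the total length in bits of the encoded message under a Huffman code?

415

Merge the two smallest weights repeatedly:
Z(11) + R(18) → 29
29 + T(30) → 59
U(51) + 59 → 110
S(107) + 110 → 217
The encoded length is the sum of every internal node's weight: 29 + 59 + 110 + 217 = 415 bits.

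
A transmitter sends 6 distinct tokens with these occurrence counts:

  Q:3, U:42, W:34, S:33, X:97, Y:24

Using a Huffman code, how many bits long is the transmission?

Build the Huffman tree bottom-up:
Q(3) + Y(24) → 27
27 + S(33) → 60
W(34) + U(42) → 76
60 + 76 → 136
X(97) + 136 → 233
Each symbol's bit-cost is frequency × depth; summing gives 532 bits (equivalently 27 + 60 + 76 + 136 + 233).

532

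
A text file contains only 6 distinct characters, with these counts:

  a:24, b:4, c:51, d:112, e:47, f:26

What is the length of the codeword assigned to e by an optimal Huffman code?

Build the tree from the bottom:
b(4) + a(24) → 28
f(26) + 28 → 54
e(47) + c(51) → 98
54 + 98 → 152
d(112) + 152 → 264
e's leaf is at depth 3, giving a 3-bit codeword.

3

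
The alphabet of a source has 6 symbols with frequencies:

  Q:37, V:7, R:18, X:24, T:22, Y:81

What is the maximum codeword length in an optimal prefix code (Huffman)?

Merge the two lowest-weight nodes at each step:
combine V(7), R(18) → 25
combine T(22), X(24) → 46
combine 25, Q(37) → 62
combine 46, 62 → 108
combine Y(81), 108 → 189
Maximum depth reached is 4.

4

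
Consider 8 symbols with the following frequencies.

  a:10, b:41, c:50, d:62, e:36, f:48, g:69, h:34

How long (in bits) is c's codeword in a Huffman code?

3

Huffman merges, smallest pair first:
combine a(10), h(34) → 44
combine e(36), b(41) → 77
combine 44, f(48) → 92
combine c(50), d(62) → 112
combine g(69), 77 → 146
combine 92, 112 → 204
combine 146, 204 → 350
c sits 3 levels below the root, so its codeword is 3 bits.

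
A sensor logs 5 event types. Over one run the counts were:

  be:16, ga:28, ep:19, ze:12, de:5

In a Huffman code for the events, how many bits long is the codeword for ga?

2

Huffman merges, smallest pair first:
de(5) + ze(12) → 17
be(16) + 17 → 33
ep(19) + ga(28) → 47
33 + 47 → 80
The subtree containing ga is merged 2 times, so code length = 2.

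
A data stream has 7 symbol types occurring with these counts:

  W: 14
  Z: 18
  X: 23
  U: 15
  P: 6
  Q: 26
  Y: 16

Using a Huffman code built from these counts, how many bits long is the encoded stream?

Merge the two smallest weights repeatedly:
merge P(6) and W(14): 20
merge U(15) and Y(16): 31
merge Z(18) and 20: 38
merge X(23) and Q(26): 49
merge 31 and 38: 69
merge 49 and 69: 118
The encoded length is the sum of every internal node's weight: 20 + 31 + 38 + 49 + 69 + 118 = 325 bits.

325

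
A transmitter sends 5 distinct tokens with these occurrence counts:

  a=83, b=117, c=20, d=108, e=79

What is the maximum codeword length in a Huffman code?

Merge the two lowest-weight nodes at each step:
combine c(20), e(79) → 99
combine a(83), 99 → 182
combine d(108), b(117) → 225
combine 182, 225 → 407
The first pair merged (c, e) ends up deepest, at depth 3.

3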